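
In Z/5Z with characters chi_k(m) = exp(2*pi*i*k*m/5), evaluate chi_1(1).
chi_1(1) = zeta_5^1 = exp(2*I*pi/5)

Solution. chi_1(1) = zeta_5^(1*1) = zeta_5^1. Since zeta_5^5 = 1, this equals zeta_5^1 = exp(2*pi*i*1/5) = exp(2*I*pi/5).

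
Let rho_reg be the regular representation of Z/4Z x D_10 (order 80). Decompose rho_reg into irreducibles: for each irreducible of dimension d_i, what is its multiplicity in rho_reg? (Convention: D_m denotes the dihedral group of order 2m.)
Each irreducible V_i of dimension d_i appears with multiplicity d_i, i.e. rho_reg = (direct sum over all irreducibles V_i) d_i V_i. The irreducible dimensions for Z/4Z x D_10 are 1, 1, 1, 1, 1, 1, 1, 1, 1, 1, 1, 1, 1, 1, 1, 1, 2, 2, 2, 2, 2, 2, 2, 2, 2, 2, 2, 2, 2, 2, 2, 2: 16 irreducibles of dimension 1, each with multiplicity 1; 16 irreducibles of dimension 2, each with multiplicity 2. Total dimension 16*1*1 + 16*2*2 = 80 = |G|.

Reasoning: General theorem: in the regular representation of a finite group G, each irreducible appears with multiplicity equal to its dimension. Check: dim(rho_reg) = sum d_i^2 = 1 + 1 + 1 + 1 + 1 + 1 + 1 + 1 + 1 + 1 + 1 + 1 + 1 + 1 + 1 + 1 + 4 + 4 + 4 + 4 + 4 + 4 + 4 + 4 + 4 + 4 + 4 + 4 + 4 + 4 + 4 + 4 = 80 = |G|.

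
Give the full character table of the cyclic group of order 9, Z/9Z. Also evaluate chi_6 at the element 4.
Character table of Z/9Z (irreps indexed chi_0,...,chi_8 with chi_k(m) = zeta_9^(k*m), zeta_9 = exp(2*pi*i/9)):
  irrep \ class  {0} (size 1)  {1} (size 1)    {2} (size 1)    {3} (size 1)    {4} (size 1)    {5} (size 1)    {6} (size 1)    {7} (size 1)    {8} (size 1)  
  chi_0          1             1               1               1               1               1               1               1               1             
  chi_1          1             exp(2*I*pi/9)   exp(4*I*pi/9)   exp(2*I*pi/3)   exp(8*I*pi/9)   exp(-8*I*pi/9)  exp(-2*I*pi/3)  exp(-4*I*pi/9)  exp(-2*I*pi/9)
  chi_2          1             exp(4*I*pi/9)   exp(8*I*pi/9)   exp(-2*I*pi/3)  exp(-2*I*pi/9)  exp(2*I*pi/9)   exp(2*I*pi/3)   exp(-8*I*pi/9)  exp(-4*I*pi/9)
  chi_3          1             exp(2*I*pi/3)   exp(-2*I*pi/3)  1               exp(2*I*pi/3)   exp(-2*I*pi/3)  1               exp(2*I*pi/3)   exp(-2*I*pi/3)
  chi_4          1             exp(8*I*pi/9)   exp(-2*I*pi/9)  exp(2*I*pi/3)   exp(-4*I*pi/9)  exp(4*I*pi/9)   exp(-2*I*pi/3)  exp(2*I*pi/9)   exp(-8*I*pi/9)
  chi_5          1             exp(-8*I*pi/9)  exp(2*I*pi/9)   exp(-2*I*pi/3)  exp(4*I*pi/9)   exp(-4*I*pi/9)  exp(2*I*pi/3)   exp(-2*I*pi/9)  exp(8*I*pi/9) 
  chi_6          1             exp(-2*I*pi/3)  exp(2*I*pi/3)   1               exp(-2*I*pi/3)  exp(2*I*pi/3)   1               exp(-2*I*pi/3)  exp(2*I*pi/3) 
  chi_7          1             exp(-4*I*pi/9)  exp(-8*I*pi/9)  exp(2*I*pi/3)   exp(2*I*pi/9)   exp(-2*I*pi/9)  exp(-2*I*pi/3)  exp(8*I*pi/9)   exp(4*I*pi/9) 
  chi_8          1             exp(-2*I*pi/9)  exp(-4*I*pi/9)  exp(-2*I*pi/3)  exp(-8*I*pi/9)  exp(8*I*pi/9)   exp(2*I*pi/3)   exp(4*I*pi/9)   exp(2*I*pi/9) 

Spot check: chi_6(4) = zeta_9^(6*4) = zeta_9^24 = exp(-2*I*pi/3).

Argument: Z/9Z is abelian, so all 9 irreducible complex representations are 1-dimensional. They are given by chi_k(m) = zeta_9^(k*m) for k = 0,...,8. Row orthogonality: sum_m chi_k(m) conj(chi_l(m)) = 9 * [k = l].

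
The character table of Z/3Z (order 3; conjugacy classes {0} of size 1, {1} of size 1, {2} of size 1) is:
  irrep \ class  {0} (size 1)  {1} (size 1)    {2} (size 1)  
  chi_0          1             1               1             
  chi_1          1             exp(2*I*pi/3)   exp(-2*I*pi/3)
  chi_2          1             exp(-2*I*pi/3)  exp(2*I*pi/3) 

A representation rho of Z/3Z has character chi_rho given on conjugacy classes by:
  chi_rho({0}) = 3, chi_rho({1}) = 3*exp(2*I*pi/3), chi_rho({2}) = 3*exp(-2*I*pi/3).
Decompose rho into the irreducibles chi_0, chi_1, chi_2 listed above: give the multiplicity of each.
Multiplicities: chi_0: 0, chi_1: 3, chi_2: 0.

Proof sketch: Use <chi_rho, chi> = (1/|G|) sum_C |C| * chi_rho(C) * conj(chi(C)) with |G| = 3 for each irreducible chi in the table:
  <chi_rho, chi_0> = (1/3)[1*(3)*conj(1) + 1*(3*exp(2*I*pi/3))*conj(1) + 1*(3*exp(-2*I*pi/3))*conj(1)]
      = (1/3)[(3) + (3*exp(2*I*pi/3)) + (3*exp(-2*I*pi/3))] = 0/3 = 0
  <chi_rho, chi_1> = (1/3)[1*(3)*conj(1) + 1*(3*exp(2*I*pi/3))*conj(exp(2*I*pi/3)) + 1*(3*exp(-2*I*pi/3))*conj(exp(-2*I*pi/3))]
      = (1/3)[(3) + (3) + (3)] = 9/3 = 3
  <chi_rho, chi_2> = (1/3)[1*(3)*conj(1) + 1*(3*exp(2*I*pi/3))*conj(exp(-2*I*pi/3)) + 1*(3*exp(-2*I*pi/3))*conj(exp(2*I*pi/3))]
      = (1/3)[(3) + (3*exp(-2*I*pi/3)) + (3*exp(2*I*pi/3))] = 0/3 = 0
(Exp terms are combined using exp(i*s)*conj(exp(i*t)) = exp(i*(s-t)), and sums of them are collapsed using the identity that for every m > 1 the m distinct m-th roots of unity sum to 0, e.g. 1 + exp(2*I*pi/3) + exp(-2*I*pi/3) = 0.)
Dimension check: dim(rho) = sum (mult * dim) = 0*1 + 3*1 + 0*1 = 3 = chi_rho(e) = 3.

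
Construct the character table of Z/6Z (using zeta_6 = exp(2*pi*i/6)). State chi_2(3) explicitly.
Character table of Z/6Z (irreps indexed chi_0,...,chi_5 with chi_k(m) = zeta_6^(k*m), zeta_6 = exp(2*pi*i/6)):
  irrep \ class  {0} (size 1)  {1} (size 1)    {2} (size 1)    {3} (size 1)  {4} (size 1)    {5} (size 1)  
  chi_0          1             1               1               1             1               1             
  chi_1          1             exp(I*pi/3)     exp(2*I*pi/3)   -1            exp(-2*I*pi/3)  exp(-I*pi/3)  
  chi_2          1             exp(2*I*pi/3)   exp(-2*I*pi/3)  1             exp(2*I*pi/3)   exp(-2*I*pi/3)
  chi_3          1             -1              1               -1            1               -1            
  chi_4          1             exp(-2*I*pi/3)  exp(2*I*pi/3)   1             exp(-2*I*pi/3)  exp(2*I*pi/3) 
  chi_5          1             exp(-I*pi/3)    exp(-2*I*pi/3)  -1            exp(2*I*pi/3)   exp(I*pi/3)   

Spot check: chi_2(3) = zeta_6^(2*3) = zeta_6^6 = 1.

Why: Z/6Z is abelian, so all 6 irreducible complex representations are 1-dimensional. They are given by chi_k(m) = zeta_6^(k*m) for k = 0,...,5. Row orthogonality: sum_m chi_k(m) conj(chi_l(m)) = 6 * [k = l].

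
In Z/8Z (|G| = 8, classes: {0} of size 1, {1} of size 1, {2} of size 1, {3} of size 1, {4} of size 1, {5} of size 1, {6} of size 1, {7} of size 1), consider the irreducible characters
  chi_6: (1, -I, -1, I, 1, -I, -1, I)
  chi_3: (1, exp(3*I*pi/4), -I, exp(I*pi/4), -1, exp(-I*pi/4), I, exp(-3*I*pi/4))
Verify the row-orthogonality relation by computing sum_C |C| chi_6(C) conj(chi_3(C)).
Sum = 0; so <chi_6, chi_3> = 0 (distinct irreducibles are orthogonal).

Details: Compute term by term over conjugacy classes (|C| * chi_6(C) * conj(chi_3(C))):
  1*(1)*conj(1) + 1*(-I)*conj(exp(3*I*pi/4)) + 1*(-1)*conj(-I) + 1*(I)*conj(exp(I*pi/4)) + 1*(1)*conj(-1) + 1*(-I)*conj(exp(-I*pi/4)) + 1*(-1)*conj(I) + 1*(I)*conj(exp(-3*I*pi/4))
  = (1) + (-exp(-I*pi/4)) + (-I) + (exp(I*pi/4)) + (-1) + (-exp(3*I*pi/4)) + (I) + (exp(-3*I*pi/4))
  = 0.
(Exp terms are combined using exp(i*s)*conj(exp(i*t)) = exp(i*(s-t)), and sums of them are collapsed using the identity that for every m > 1 the m distinct m-th roots of unity sum to 0, e.g. 1 + exp(2*I*pi/3) + exp(-2*I*pi/3) = 0.)
Dividing by |G| = 8 gives 0/8 = 0, matching the row-orthogonality relation <chi_6, chi_3> = [chi_6 = chi_3].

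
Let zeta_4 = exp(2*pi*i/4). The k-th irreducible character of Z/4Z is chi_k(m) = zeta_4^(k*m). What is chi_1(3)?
chi_1(3) = zeta_4^3 = -I

Why: chi_1(3) = zeta_4^(1*3) = zeta_4^3. Since zeta_4^4 = 1, this equals zeta_4^3 = exp(2*pi*i*3/4) = -I.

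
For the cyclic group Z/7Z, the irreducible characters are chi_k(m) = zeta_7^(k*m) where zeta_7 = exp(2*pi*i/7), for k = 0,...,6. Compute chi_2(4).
chi_2(4) = zeta_7^8 = exp(2*I*pi/7)

Proof sketch: chi_2(4) = zeta_7^(2*4) = zeta_7^8. Since zeta_7^7 = 1, this equals zeta_7^1 = exp(2*pi*i*1/7) = exp(2*I*pi/7).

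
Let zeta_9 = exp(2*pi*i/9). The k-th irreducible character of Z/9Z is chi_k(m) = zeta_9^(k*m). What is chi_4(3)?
chi_4(3) = zeta_9^12 = exp(2*I*pi/3)

Working: chi_4(3) = zeta_9^(4*3) = zeta_9^12. Since zeta_9^9 = 1, this equals zeta_9^3 = exp(2*pi*i*3/9) = exp(2*I*pi/3).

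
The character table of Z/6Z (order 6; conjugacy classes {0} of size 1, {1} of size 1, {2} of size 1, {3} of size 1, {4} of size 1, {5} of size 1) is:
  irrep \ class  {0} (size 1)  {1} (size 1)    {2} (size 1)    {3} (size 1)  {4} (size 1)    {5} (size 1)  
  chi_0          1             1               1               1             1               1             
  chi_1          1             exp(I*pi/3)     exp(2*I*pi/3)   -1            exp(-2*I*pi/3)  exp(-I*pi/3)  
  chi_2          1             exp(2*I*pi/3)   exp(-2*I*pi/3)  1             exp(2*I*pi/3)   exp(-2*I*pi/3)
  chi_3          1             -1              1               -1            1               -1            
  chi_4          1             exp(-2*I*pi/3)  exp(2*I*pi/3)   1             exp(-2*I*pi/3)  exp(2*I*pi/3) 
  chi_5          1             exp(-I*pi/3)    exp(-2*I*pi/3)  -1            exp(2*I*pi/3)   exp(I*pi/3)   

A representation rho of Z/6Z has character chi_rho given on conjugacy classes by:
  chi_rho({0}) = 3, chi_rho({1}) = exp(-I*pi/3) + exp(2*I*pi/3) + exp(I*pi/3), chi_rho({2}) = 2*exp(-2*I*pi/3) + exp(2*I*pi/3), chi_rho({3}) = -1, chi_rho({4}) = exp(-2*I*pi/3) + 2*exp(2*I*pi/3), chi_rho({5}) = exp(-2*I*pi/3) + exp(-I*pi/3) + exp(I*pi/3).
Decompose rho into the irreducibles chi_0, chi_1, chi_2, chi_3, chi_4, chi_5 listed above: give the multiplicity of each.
Multiplicities: chi_0: 0, chi_1: 1, chi_2: 1, chi_3: 0, chi_4: 0, chi_5: 1.

Working: Use <chi_rho, chi> = (1/|G|) sum_C |C| * chi_rho(C) * conj(chi(C)) with |G| = 6 for each irreducible chi in the table:
  <chi_rho, chi_0> = (1/6)[1*(3)*conj(1) + 1*(exp(-I*pi/3) + exp(2*I*pi/3) + exp(I*pi/3))*conj(1) + 1*(2*exp(-2*I*pi/3) + exp(2*I*pi/3))*conj(1) + 1*(-1)*conj(1) + 1*(exp(-2*I*pi/3) + 2*exp(2*I*pi/3))*conj(1) + 1*(exp(-2*I*pi/3) + exp(-I*pi/3) + exp(I*pi/3))*conj(1)]
      = (1/6)[(3) + (exp(-I*pi/3) + exp(2*I*pi/3) + exp(I*pi/3)) + (2*exp(-2*I*pi/3) + exp(2*I*pi/3)) + (-1) + (exp(-2*I*pi/3) + 2*exp(2*I*pi/3)) + (exp(-2*I*pi/3) + exp(-I*pi/3) + exp(I*pi/3))] = 0/6 = 0
  <chi_rho, chi_1> = (1/6)[1*(3)*conj(1) + 1*(exp(-I*pi/3) + exp(2*I*pi/3) + exp(I*pi/3))*conj(exp(I*pi/3)) + 1*(2*exp(-2*I*pi/3) + exp(2*I*pi/3))*conj(exp(2*I*pi/3)) + 1*(-1)*conj(-1) + 1*(exp(-2*I*pi/3) + 2*exp(2*I*pi/3))*conj(exp(-2*I*pi/3)) + 1*(exp(-2*I*pi/3) + exp(-I*pi/3) + exp(I*pi/3))*conj(exp(-I*pi/3))]
      = (1/6)[(3) + (1) + (1 + 2*exp(2*I*pi/3)) + (1) + (1 + 2*exp(-2*I*pi/3)) + (1)] = 6/6 = 1
  <chi_rho, chi_2> = (1/6)[1*(3)*conj(1) + 1*(exp(-I*pi/3) + exp(2*I*pi/3) + exp(I*pi/3))*conj(exp(2*I*pi/3)) + 1*(2*exp(-2*I*pi/3) + exp(2*I*pi/3))*conj(exp(-2*I*pi/3)) + 1*(-1)*conj(1) + 1*(exp(-2*I*pi/3) + 2*exp(2*I*pi/3))*conj(exp(2*I*pi/3)) + 1*(exp(-2*I*pi/3) + exp(-I*pi/3) + exp(I*pi/3))*conj(exp(-2*I*pi/3))]
      = (1/6)[(3) + (exp(-I*pi/3)) + (2 + exp(-2*I*pi/3)) + (-1) + (2 + exp(2*I*pi/3)) + (exp(I*pi/3))] = 6/6 = 1
  <chi_rho, chi_3> = (1/6)[1*(3)*conj(1) + 1*(exp(-I*pi/3) + exp(2*I*pi/3) + exp(I*pi/3))*conj(-1) + 1*(2*exp(-2*I*pi/3) + exp(2*I*pi/3))*conj(1) + 1*(-1)*conj(-1) + 1*(exp(-2*I*pi/3) + 2*exp(2*I*pi/3))*conj(1) + 1*(exp(-2*I*pi/3) + exp(-I*pi/3) + exp(I*pi/3))*conj(-1)]
      = (1/6)[(3) + (-exp(I*pi/3) - exp(2*I*pi/3) - exp(-I*pi/3)) + (2*exp(-2*I*pi/3) + exp(2*I*pi/3)) + (1) + (exp(-2*I*pi/3) + 2*exp(2*I*pi/3)) + (-exp(I*pi/3) - exp(-I*pi/3) - exp(-2*I*pi/3))] = 0/6 = 0
  <chi_rho, chi_4> = (1/6)[1*(3)*conj(1) + 1*(exp(-I*pi/3) + exp(2*I*pi/3) + exp(I*pi/3))*conj(exp(-2*I*pi/3)) + 1*(2*exp(-2*I*pi/3) + exp(2*I*pi/3))*conj(exp(2*I*pi/3)) + 1*(-1)*conj(1) + 1*(exp(-2*I*pi/3) + 2*exp(2*I*pi/3))*conj(exp(-2*I*pi/3)) + 1*(exp(-2*I*pi/3) + exp(-I*pi/3) + exp(I*pi/3))*conj(exp(2*I*pi/3))]
      = (1/6)[(3) + (-1) + (1 + 2*exp(2*I*pi/3)) + (-1) + (1 + 2*exp(-2*I*pi/3)) + (-1)] = 0/6 = 0
  <chi_rho, chi_5> = (1/6)[1*(3)*conj(1) + 1*(exp(-I*pi/3) + exp(2*I*pi/3) + exp(I*pi/3))*conj(exp(-I*pi/3)) + 1*(2*exp(-2*I*pi/3) + exp(2*I*pi/3))*conj(exp(-2*I*pi/3)) + 1*(-1)*conj(-1) + 1*(exp(-2*I*pi/3) + 2*exp(2*I*pi/3))*conj(exp(2*I*pi/3)) + 1*(exp(-2*I*pi/3) + exp(-I*pi/3) + exp(I*pi/3))*conj(exp(I*pi/3))]
      = (1/6)[(3) + (exp(2*I*pi/3)) + (2 + exp(-2*I*pi/3)) + (1) + (2 + exp(2*I*pi/3)) + (exp(-2*I*pi/3))] = 6/6 = 1
(Exp terms are combined using exp(i*s)*conj(exp(i*t)) = exp(i*(s-t)), and sums of them are collapsed using the identity that for every m > 1 the m distinct m-th roots of unity sum to 0, e.g. 1 + exp(2*I*pi/3) + exp(-2*I*pi/3) = 0.)
Dimension check: dim(rho) = sum (mult * dim) = 0*1 + 1*1 + 1*1 + 0*1 + 0*1 + 1*1 = 3 = chi_rho(e) = 3.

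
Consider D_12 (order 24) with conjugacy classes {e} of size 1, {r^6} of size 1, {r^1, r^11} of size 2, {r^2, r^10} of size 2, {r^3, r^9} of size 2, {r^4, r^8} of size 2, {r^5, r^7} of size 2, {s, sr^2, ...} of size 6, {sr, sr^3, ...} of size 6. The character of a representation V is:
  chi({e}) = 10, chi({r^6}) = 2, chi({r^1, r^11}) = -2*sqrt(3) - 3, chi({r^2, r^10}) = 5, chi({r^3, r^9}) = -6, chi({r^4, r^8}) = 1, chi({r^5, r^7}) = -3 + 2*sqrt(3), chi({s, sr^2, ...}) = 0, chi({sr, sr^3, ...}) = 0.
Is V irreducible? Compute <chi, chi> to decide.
Not irreducible (reducible): <chi, chi> = 13 > 1.

Proof sketch: <chi, chi> = (1/|G|) sum_C |C| * |chi(C)|^2 = (1/24)[1*|10|^2 + 1*|2|^2 + 2*|-2*sqrt(3) - 3|^2 + 2*|5|^2 + 2*|-6|^2 + 2*|1|^2 + 2*|-3 + 2*sqrt(3)|^2 + 6*|0|^2 + 6*|0|^2]
  = (1/24)[(100) + (4) + (24*sqrt(3) + 42) + (50) + (72) + (2) + (42 - 24*sqrt(3)) + (0) + (0)] = 312/24 = 13.
A character is irreducible iff <chi, chi> = 1, so this representation is reducible.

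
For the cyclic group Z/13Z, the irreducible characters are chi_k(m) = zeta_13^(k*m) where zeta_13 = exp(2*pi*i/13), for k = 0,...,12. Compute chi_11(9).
chi_11(9) = zeta_13^99 = exp(-10*I*pi/13)

Working: chi_11(9) = zeta_13^(11*9) = zeta_13^99. Since zeta_13^13 = 1, this equals zeta_13^8 = exp(2*pi*i*8/13) = exp(-10*I*pi/13).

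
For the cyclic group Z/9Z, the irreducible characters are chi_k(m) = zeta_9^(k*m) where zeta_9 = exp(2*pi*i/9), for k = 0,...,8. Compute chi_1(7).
chi_1(7) = zeta_9^7 = exp(-4*I*pi/9)

Details: chi_1(7) = zeta_9^(1*7) = zeta_9^7. Since zeta_9^9 = 1, this equals zeta_9^7 = exp(2*pi*i*7/9) = exp(-4*I*pi/9).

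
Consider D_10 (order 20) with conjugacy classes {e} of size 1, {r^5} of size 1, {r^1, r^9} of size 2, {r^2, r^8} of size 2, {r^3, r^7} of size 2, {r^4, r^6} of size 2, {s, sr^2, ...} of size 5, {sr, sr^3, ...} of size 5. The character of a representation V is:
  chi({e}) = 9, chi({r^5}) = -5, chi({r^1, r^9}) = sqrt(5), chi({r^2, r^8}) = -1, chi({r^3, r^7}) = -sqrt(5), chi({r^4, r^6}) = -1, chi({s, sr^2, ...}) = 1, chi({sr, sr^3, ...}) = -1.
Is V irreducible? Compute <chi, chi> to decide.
Not irreducible (reducible): <chi, chi> = 7 > 1.

Derivation: <chi, chi> = (1/|G|) sum_C |C| * |chi(C)|^2 = (1/20)[1*|9|^2 + 1*|-5|^2 + 2*|sqrt(5)|^2 + 2*|-1|^2 + 2*|-sqrt(5)|^2 + 2*|-1|^2 + 5*|1|^2 + 5*|-1|^2]
  = (1/20)[(81) + (25) + (10) + (2) + (10) + (2) + (5) + (5)] = 140/20 = 7.
A character is irreducible iff <chi, chi> = 1, so this representation is reducible.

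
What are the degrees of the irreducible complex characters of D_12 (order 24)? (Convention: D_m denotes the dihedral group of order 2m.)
Dimensions: 1, 1, 1, 1, 2, 2, 2, 2, 2

Details: There are 9 irreducibles (= number of conjugacy classes). Their dimensions d_i satisfy sum d_i^2 = |G| = 24: 1 + 1 + 1 + 1 + 4 + 4 + 4 + 4 + 4 = 24.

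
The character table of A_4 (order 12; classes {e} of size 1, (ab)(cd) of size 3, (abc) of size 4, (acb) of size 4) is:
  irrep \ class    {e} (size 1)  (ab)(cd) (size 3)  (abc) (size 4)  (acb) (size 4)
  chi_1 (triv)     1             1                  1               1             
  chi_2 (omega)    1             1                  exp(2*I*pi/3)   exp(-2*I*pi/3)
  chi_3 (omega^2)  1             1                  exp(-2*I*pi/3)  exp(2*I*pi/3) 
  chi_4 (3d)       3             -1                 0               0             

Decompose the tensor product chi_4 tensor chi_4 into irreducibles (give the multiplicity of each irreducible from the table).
chi_4 tensor chi_4 = chi_1 + chi_2 + chi_3 + 2*chi_4 (all other irreducibles have multiplicity 0).

Working: The character of a tensor product is the pointwise product (chi_4 * chi_4)(C) = chi_4(C) * chi_4(C):
  {e}: (3)*(3), (ab)(cd): (-1)*(-1), (abc): (0)*(0), (acb): (0)*(0)
so (chi_4 * chi_4) takes values
  {e} -> 9, (ab)(cd) -> 1, (abc) -> 0, (acb) -> 0.
Now take the inner product of this character with each irreducible chi from the table, <chi_4*chi_4, chi> = (1/12) sum_C |C| (chi_4*chi_4)(C) conj(chi(C)):
  <chi_4*chi_4, chi_1> = (1/12)[1*(9)*conj(1) + 3*(1)*conj(1) + 4*(0)*conj(1) + 4*(0)*conj(1)]
      = (1/12)[(9) + (3) + (0) + (0)] = 12/12 = 1
  <chi_4*chi_4, chi_2> = (1/12)[1*(9)*conj(1) + 3*(1)*conj(1) + 4*(0)*conj(exp(2*I*pi/3)) + 4*(0)*conj(exp(-2*I*pi/3))]
      = (1/12)[(9) + (3) + (0) + (0)] = 12/12 = 1
  <chi_4*chi_4, chi_3> = (1/12)[1*(9)*conj(1) + 3*(1)*conj(1) + 4*(0)*conj(exp(-2*I*pi/3)) + 4*(0)*conj(exp(2*I*pi/3))]
      = (1/12)[(9) + (3) + (0) + (0)] = 12/12 = 1
  <chi_4*chi_4, chi_4> = (1/12)[1*(9)*conj(3) + 3*(1)*conj(-1) + 4*(0)*conj(0) + 4*(0)*conj(0)]
      = (1/12)[(27) + (-3) + (0) + (0)] = 24/12 = 2
(Exp terms are combined using exp(i*s)*conj(exp(i*t)) = exp(i*(s-t)), and sums of them are collapsed using the identity that for every m > 1 the m distinct m-th roots of unity sum to 0, e.g. 1 + exp(2*I*pi/3) + exp(-2*I*pi/3) = 0.)
Hence the multiplicities are chi_1: 1, chi_2: 1, chi_3: 1, chi_4: 2. Dimension check: dim(chi_4)*dim(chi_4) = 3*3 = 9 and sum (mult * dim) = 1*1 + 1*1 + 1*1 + 2*3 = 9.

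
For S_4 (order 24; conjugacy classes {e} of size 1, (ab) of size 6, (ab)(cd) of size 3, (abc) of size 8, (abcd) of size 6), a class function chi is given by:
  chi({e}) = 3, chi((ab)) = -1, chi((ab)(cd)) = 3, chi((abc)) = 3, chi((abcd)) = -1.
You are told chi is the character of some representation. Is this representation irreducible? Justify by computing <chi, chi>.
Not irreducible (reducible): <chi, chi> = 5 > 1.

Working: <chi, chi> = (1/|G|) sum_C |C| * |chi(C)|^2 = (1/24)[1*|3|^2 + 6*|-1|^2 + 3*|3|^2 + 8*|3|^2 + 6*|-1|^2]
  = (1/24)[(9) + (6) + (27) + (72) + (6)] = 120/24 = 5.
A character is irreducible iff <chi, chi> = 1, so this representation is reducible.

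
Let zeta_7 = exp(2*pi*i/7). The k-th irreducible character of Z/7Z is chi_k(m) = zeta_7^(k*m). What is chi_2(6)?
chi_2(6) = zeta_7^12 = exp(-4*I*pi/7)

Details: chi_2(6) = zeta_7^(2*6) = zeta_7^12. Since zeta_7^7 = 1, this equals zeta_7^5 = exp(2*pi*i*5/7) = exp(-4*I*pi/7).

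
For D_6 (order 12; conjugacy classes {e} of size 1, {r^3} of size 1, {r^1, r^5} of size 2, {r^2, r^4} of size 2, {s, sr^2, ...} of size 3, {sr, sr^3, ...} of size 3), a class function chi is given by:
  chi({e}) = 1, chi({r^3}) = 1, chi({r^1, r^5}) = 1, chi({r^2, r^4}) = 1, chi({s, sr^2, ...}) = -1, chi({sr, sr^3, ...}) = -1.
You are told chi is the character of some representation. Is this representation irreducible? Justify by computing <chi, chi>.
Irreducible: <chi, chi> = 1.

Derivation: <chi, chi> = (1/|G|) sum_C |C| * |chi(C)|^2 = (1/12)[1*|1|^2 + 1*|1|^2 + 2*|1|^2 + 2*|1|^2 + 3*|-1|^2 + 3*|-1|^2]
  = (1/12)[(1) + (1) + (2) + (2) + (3) + (3)] = 12/12 = 1.
A character is irreducible iff <chi, chi> = 1, so this representation is irreducible.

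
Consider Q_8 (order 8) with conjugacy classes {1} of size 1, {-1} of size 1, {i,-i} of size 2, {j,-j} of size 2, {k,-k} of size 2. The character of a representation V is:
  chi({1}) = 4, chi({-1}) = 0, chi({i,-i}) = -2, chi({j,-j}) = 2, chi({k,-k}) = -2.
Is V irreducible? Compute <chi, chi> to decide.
Not irreducible (reducible): <chi, chi> = 5 > 1.

Reasoning: <chi, chi> = (1/|G|) sum_C |C| * |chi(C)|^2 = (1/8)[1*|4|^2 + 1*|0|^2 + 2*|-2|^2 + 2*|2|^2 + 2*|-2|^2]
  = (1/8)[(16) + (0) + (8) + (8) + (8)] = 40/8 = 5.
A character is irreducible iff <chi, chi> = 1, so this representation is reducible.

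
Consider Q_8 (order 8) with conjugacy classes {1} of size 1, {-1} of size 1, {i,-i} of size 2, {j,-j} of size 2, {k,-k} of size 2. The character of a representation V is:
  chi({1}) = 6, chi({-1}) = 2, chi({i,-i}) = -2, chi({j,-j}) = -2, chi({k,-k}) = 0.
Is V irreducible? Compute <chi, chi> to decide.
Not irreducible (reducible): <chi, chi> = 7 > 1.

Proof sketch: <chi, chi> = (1/|G|) sum_C |C| * |chi(C)|^2 = (1/8)[1*|6|^2 + 1*|2|^2 + 2*|-2|^2 + 2*|-2|^2 + 2*|0|^2]
  = (1/8)[(36) + (4) + (8) + (8) + (0)] = 56/8 = 7.
A character is irreducible iff <chi, chi> = 1, so this representation is reducible.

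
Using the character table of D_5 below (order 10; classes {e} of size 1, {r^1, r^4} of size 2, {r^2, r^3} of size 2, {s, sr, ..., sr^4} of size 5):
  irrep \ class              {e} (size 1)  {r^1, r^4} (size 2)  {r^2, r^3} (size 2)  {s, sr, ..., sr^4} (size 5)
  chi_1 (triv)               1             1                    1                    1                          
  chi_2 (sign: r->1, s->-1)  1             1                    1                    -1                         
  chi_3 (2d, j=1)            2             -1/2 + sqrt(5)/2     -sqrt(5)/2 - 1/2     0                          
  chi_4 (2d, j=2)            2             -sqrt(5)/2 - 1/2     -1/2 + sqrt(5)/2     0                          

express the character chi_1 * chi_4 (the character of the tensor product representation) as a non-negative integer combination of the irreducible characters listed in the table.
chi_1 tensor chi_4 = chi_4 (all other irreducibles have multiplicity 0).

The character of a tensor product is the pointwise product (chi_1 * chi_4)(C) = chi_1(C) * chi_4(C):
  {e}: (1)*(2), {r^1, r^4}: (1)*(-sqrt(5)/2 - 1/2), {r^2, r^3}: (1)*(-1/2 + sqrt(5)/2), {s, sr, ..., sr^4}: (1)*(0)
so (chi_1 * chi_4) takes values
  {e} -> 2, {r^1, r^4} -> -sqrt(5)/2 - 1/2, {r^2, r^3} -> -1/2 + sqrt(5)/2, {s, sr, ..., sr^4} -> 0.
Now take the inner product of this character with each irreducible chi from the table, <chi_1*chi_4, chi> = (1/10) sum_C |C| (chi_1*chi_4)(C) conj(chi(C)):
  <chi_1*chi_4, chi_1> = (1/10)[1*(2)*conj(1) + 2*(-sqrt(5)/2 - 1/2)*conj(1) + 2*(-1/2 + sqrt(5)/2)*conj(1) + 5*(0)*conj(1)]
      = (1/10)[(2) + (-sqrt(5) - 1) + (-1 + sqrt(5)) + (0)] = 0/10 = 0
  <chi_1*chi_4, chi_2> = (1/10)[1*(2)*conj(1) + 2*(-sqrt(5)/2 - 1/2)*conj(1) + 2*(-1/2 + sqrt(5)/2)*conj(1) + 5*(0)*conj(-1)]
      = (1/10)[(2) + (-sqrt(5) - 1) + (-1 + sqrt(5)) + (0)] = 0/10 = 0
  <chi_1*chi_4, chi_3> = (1/10)[1*(2)*conj(2) + 2*(-sqrt(5)/2 - 1/2)*conj(-1/2 + sqrt(5)/2) + 2*(-1/2 + sqrt(5)/2)*conj(-sqrt(5)/2 - 1/2) + 5*(0)*conj(0)]
      = (1/10)[(4) + (-2) + (-2) + (0)] = 0/10 = 0
  <chi_1*chi_4, chi_4> = (1/10)[1*(2)*conj(2) + 2*(-sqrt(5)/2 - 1/2)*conj(-sqrt(5)/2 - 1/2) + 2*(-1/2 + sqrt(5)/2)*conj(-1/2 + sqrt(5)/2) + 5*(0)*conj(0)]
      = (1/10)[(4) + (sqrt(5) + 3) + (3 - sqrt(5)) + (0)] = 10/10 = 1
Hence the multiplicities are chi_4: 1. Dimension check: dim(chi_1)*dim(chi_4) = 1*2 = 2 and sum (mult * dim) = 1*2 = 2.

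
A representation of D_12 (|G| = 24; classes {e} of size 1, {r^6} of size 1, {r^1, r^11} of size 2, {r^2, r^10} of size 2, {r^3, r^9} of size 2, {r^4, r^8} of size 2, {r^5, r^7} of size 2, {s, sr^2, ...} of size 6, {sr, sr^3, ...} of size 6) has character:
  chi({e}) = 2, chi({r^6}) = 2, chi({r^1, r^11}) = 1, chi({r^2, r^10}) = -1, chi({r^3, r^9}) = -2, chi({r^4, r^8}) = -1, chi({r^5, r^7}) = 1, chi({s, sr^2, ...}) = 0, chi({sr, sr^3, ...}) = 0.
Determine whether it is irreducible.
Irreducible: <chi, chi> = 1.

Proof sketch: <chi, chi> = (1/|G|) sum_C |C| * |chi(C)|^2 = (1/24)[1*|2|^2 + 1*|2|^2 + 2*|1|^2 + 2*|-1|^2 + 2*|-2|^2 + 2*|-1|^2 + 2*|1|^2 + 6*|0|^2 + 6*|0|^2]
  = (1/24)[(4) + (4) + (2) + (2) + (8) + (2) + (2) + (0) + (0)] = 24/24 = 1.
A character is irreducible iff <chi, chi> = 1, so this representation is irreducible.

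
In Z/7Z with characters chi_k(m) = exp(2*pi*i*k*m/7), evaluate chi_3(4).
chi_3(4) = zeta_7^12 = exp(-4*I*pi/7)

Derivation: chi_3(4) = zeta_7^(3*4) = zeta_7^12. Since zeta_7^7 = 1, this equals zeta_7^5 = exp(2*pi*i*5/7) = exp(-4*I*pi/7).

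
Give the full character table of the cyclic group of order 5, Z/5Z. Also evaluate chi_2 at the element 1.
Character table of Z/5Z (irreps indexed chi_0,...,chi_4 with chi_k(m) = zeta_5^(k*m), zeta_5 = exp(2*pi*i/5)):
  irrep \ class  {0} (size 1)  {1} (size 1)    {2} (size 1)    {3} (size 1)    {4} (size 1)  
  chi_0          1             1               1               1               1             
  chi_1          1             exp(2*I*pi/5)   exp(4*I*pi/5)   exp(-4*I*pi/5)  exp(-2*I*pi/5)
  chi_2          1             exp(4*I*pi/5)   exp(-2*I*pi/5)  exp(2*I*pi/5)   exp(-4*I*pi/5)
  chi_3          1             exp(-4*I*pi/5)  exp(2*I*pi/5)   exp(-2*I*pi/5)  exp(4*I*pi/5) 
  chi_4          1             exp(-2*I*pi/5)  exp(-4*I*pi/5)  exp(4*I*pi/5)   exp(2*I*pi/5) 

Spot check: chi_2(1) = zeta_5^(2*1) = zeta_5^2 = exp(4*I*pi/5).

Argument: Z/5Z is abelian, so all 5 irreducible complex representations are 1-dimensional. They are given by chi_k(m) = zeta_5^(k*m) for k = 0,...,4. Row orthogonality: sum_m chi_k(m) conj(chi_l(m)) = 5 * [k = l].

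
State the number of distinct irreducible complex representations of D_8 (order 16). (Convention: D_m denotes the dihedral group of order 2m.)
7

Argument: The number of irreducible complex representations of a finite group equals its number of conjugacy classes. D_8 has 7 conjugacy classes (n/2 + 3 for n even), so D_8 (order 16) has exactly 7 irreducible complex representations.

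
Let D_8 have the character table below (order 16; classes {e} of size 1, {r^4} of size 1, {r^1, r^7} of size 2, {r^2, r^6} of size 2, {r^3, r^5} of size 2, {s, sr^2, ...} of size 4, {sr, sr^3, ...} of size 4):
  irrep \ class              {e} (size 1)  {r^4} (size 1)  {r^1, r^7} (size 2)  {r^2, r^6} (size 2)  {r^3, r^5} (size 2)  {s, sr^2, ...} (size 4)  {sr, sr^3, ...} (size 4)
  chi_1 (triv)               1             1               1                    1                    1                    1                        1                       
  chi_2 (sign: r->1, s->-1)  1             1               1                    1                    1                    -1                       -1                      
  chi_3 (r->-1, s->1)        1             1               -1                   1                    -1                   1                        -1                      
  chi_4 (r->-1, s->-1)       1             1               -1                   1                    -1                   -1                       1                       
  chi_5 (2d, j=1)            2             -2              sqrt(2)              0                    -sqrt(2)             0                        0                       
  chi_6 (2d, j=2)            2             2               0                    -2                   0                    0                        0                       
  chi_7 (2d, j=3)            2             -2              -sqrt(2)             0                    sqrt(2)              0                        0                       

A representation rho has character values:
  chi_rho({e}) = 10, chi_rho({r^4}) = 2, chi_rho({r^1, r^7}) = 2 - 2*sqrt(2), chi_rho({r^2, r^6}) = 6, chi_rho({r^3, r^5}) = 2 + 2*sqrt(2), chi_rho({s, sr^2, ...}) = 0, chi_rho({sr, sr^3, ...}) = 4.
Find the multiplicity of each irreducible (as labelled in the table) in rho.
Multiplicities: chi_1: 3, chi_2: 1, chi_3: 0, chi_4: 2, chi_5: 0, chi_6: 0, chi_7: 2.

Why: Use <chi_rho, chi> = (1/|G|) sum_C |C| * chi_rho(C) * conj(chi(C)) with |G| = 16 for each irreducible chi in the table:
  <chi_rho, chi_1> = (1/16)[1*(10)*conj(1) + 1*(2)*conj(1) + 2*(2 - 2*sqrt(2))*conj(1) + 2*(6)*conj(1) + 2*(2 + 2*sqrt(2))*conj(1) + 4*(0)*conj(1) + 4*(4)*conj(1)]
      = (1/16)[(10) + (2) + (4 - 4*sqrt(2)) + (12) + (4 + 4*sqrt(2)) + (0) + (16)] = 48/16 = 3
  <chi_rho, chi_2> = (1/16)[1*(10)*conj(1) + 1*(2)*conj(1) + 2*(2 - 2*sqrt(2))*conj(1) + 2*(6)*conj(1) + 2*(2 + 2*sqrt(2))*conj(1) + 4*(0)*conj(-1) + 4*(4)*conj(-1)]
      = (1/16)[(10) + (2) + (4 - 4*sqrt(2)) + (12) + (4 + 4*sqrt(2)) + (0) + (-16)] = 16/16 = 1
  <chi_rho, chi_3> = (1/16)[1*(10)*conj(1) + 1*(2)*conj(1) + 2*(2 - 2*sqrt(2))*conj(-1) + 2*(6)*conj(1) + 2*(2 + 2*sqrt(2))*conj(-1) + 4*(0)*conj(1) + 4*(4)*conj(-1)]
      = (1/16)[(10) + (2) + (-4 + 4*sqrt(2)) + (12) + (-4*sqrt(2) - 4) + (0) + (-16)] = 0/16 = 0
  <chi_rho, chi_4> = (1/16)[1*(10)*conj(1) + 1*(2)*conj(1) + 2*(2 - 2*sqrt(2))*conj(-1) + 2*(6)*conj(1) + 2*(2 + 2*sqrt(2))*conj(-1) + 4*(0)*conj(-1) + 4*(4)*conj(1)]
      = (1/16)[(10) + (2) + (-4 + 4*sqrt(2)) + (12) + (-4*sqrt(2) - 4) + (0) + (16)] = 32/16 = 2
  <chi_rho, chi_5> = (1/16)[1*(10)*conj(2) + 1*(2)*conj(-2) + 2*(2 - 2*sqrt(2))*conj(sqrt(2)) + 2*(6)*conj(0) + 2*(2 + 2*sqrt(2))*conj(-sqrt(2)) + 4*(0)*conj(0) + 4*(4)*conj(0)]
      = (1/16)[(20) + (-4) + (-8 + 4*sqrt(2)) + (0) + (-8 - 4*sqrt(2)) + (0) + (0)] = 0/16 = 0
  <chi_rho, chi_6> = (1/16)[1*(10)*conj(2) + 1*(2)*conj(2) + 2*(2 - 2*sqrt(2))*conj(0) + 2*(6)*conj(-2) + 2*(2 + 2*sqrt(2))*conj(0) + 4*(0)*conj(0) + 4*(4)*conj(0)]
      = (1/16)[(20) + (4) + (0) + (-24) + (0) + (0) + (0)] = 0/16 = 0
  <chi_rho, chi_7> = (1/16)[1*(10)*conj(2) + 1*(2)*conj(-2) + 2*(2 - 2*sqrt(2))*conj(-sqrt(2)) + 2*(6)*conj(0) + 2*(2 + 2*sqrt(2))*conj(sqrt(2)) + 4*(0)*conj(0) + 4*(4)*conj(0)]
      = (1/16)[(20) + (-4) + (8 - 4*sqrt(2)) + (0) + (4*sqrt(2) + 8) + (0) + (0)] = 32/16 = 2
Dimension check: dim(rho) = sum (mult * dim) = 3*1 + 1*1 + 0*1 + 2*1 + 0*2 + 0*2 + 2*2 = 10 = chi_rho(e) = 10.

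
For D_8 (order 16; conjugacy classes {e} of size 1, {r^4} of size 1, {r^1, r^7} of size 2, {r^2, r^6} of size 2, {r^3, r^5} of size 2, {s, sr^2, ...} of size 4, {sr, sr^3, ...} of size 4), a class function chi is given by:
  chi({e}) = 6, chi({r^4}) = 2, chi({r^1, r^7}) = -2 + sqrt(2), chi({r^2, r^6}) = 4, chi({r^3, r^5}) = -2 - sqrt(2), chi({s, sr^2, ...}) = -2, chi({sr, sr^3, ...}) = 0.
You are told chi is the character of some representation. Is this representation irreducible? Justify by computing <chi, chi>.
Not irreducible (reducible): <chi, chi> = 7 > 1.

Justification: <chi, chi> = (1/|G|) sum_C |C| * |chi(C)|^2 = (1/16)[1*|6|^2 + 1*|2|^2 + 2*|-2 + sqrt(2)|^2 + 2*|4|^2 + 2*|-2 - sqrt(2)|^2 + 4*|-2|^2 + 4*|0|^2]
  = (1/16)[(36) + (4) + (12 - 8*sqrt(2)) + (32) + (8*sqrt(2) + 12) + (16) + (0)] = 112/16 = 7.
A character is irreducible iff <chi, chi> = 1, so this representation is reducible.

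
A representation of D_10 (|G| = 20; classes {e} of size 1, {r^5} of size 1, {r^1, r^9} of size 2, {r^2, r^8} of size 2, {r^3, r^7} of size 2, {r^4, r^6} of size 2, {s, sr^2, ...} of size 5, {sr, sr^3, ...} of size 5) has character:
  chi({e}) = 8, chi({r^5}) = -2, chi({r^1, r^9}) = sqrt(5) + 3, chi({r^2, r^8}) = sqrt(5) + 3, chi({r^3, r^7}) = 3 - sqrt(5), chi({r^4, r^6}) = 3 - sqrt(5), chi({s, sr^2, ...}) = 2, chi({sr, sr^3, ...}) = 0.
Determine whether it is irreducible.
Not irreducible (reducible): <chi, chi> = 10 > 1.

Details: <chi, chi> = (1/|G|) sum_C |C| * |chi(C)|^2 = (1/20)[1*|8|^2 + 1*|-2|^2 + 2*|sqrt(5) + 3|^2 + 2*|sqrt(5) + 3|^2 + 2*|3 - sqrt(5)|^2 + 2*|3 - sqrt(5)|^2 + 5*|2|^2 + 5*|0|^2]
  = (1/20)[(64) + (4) + (12*sqrt(5) + 28) + (12*sqrt(5) + 28) + (28 - 12*sqrt(5)) + (28 - 12*sqrt(5)) + (20) + (0)] = 200/20 = 10.
A character is irreducible iff <chi, chi> = 1, so this representation is reducible.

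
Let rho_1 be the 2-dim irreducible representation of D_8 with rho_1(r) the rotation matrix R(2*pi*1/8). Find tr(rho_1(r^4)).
chi_{rho_1}(r^4) = 2*cos(2*pi*1*4/8) = -2

Solution. rho_1(r^4) is rotation by angle 2*pi*1*4/8, whose trace is 2*cos(2*pi*1*4/8) = -2.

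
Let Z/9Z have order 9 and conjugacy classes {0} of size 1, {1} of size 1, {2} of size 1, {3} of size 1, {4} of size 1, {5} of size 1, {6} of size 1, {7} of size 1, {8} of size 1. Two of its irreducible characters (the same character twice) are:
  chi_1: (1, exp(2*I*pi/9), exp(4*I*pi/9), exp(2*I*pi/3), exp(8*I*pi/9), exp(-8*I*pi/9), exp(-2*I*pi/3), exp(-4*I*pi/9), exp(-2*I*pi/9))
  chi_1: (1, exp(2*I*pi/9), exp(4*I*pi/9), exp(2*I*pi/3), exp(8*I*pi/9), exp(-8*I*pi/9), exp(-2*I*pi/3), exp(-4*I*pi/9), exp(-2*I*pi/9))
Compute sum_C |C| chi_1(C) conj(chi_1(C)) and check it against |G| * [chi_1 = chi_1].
Sum = 9 = |G| = 9; so <chi_1, chi_1> = 1 (norm-1 confirms irreducibility).

Solution. Compute term by term over conjugacy classes (|C| * chi_1(C) * conj(chi_1(C))):
  1*(1)*conj(1) + 1*(exp(2*I*pi/9))*conj(exp(2*I*pi/9)) + 1*(exp(4*I*pi/9))*conj(exp(4*I*pi/9)) + 1*(exp(2*I*pi/3))*conj(exp(2*I*pi/3)) + 1*(exp(8*I*pi/9))*conj(exp(8*I*pi/9)) + 1*(exp(-8*I*pi/9))*conj(exp(-8*I*pi/9)) + 1*(exp(-2*I*pi/3))*conj(exp(-2*I*pi/3)) + 1*(exp(-4*I*pi/9))*conj(exp(-4*I*pi/9)) + 1*(exp(-2*I*pi/9))*conj(exp(-2*I*pi/9))
  = (1) + (1) + (1) + (1) + (1) + (1) + (1) + (1) + (1)
  = 9.
(Exp terms are combined using exp(i*s)*conj(exp(i*t)) = exp(i*(s-t)), and sums of them are collapsed using the identity that for every m > 1 the m distinct m-th roots of unity sum to 0, e.g. 1 + exp(2*I*pi/3) + exp(-2*I*pi/3) = 0.)
Dividing by |G| = 9 gives 9/9 = 1, matching the row-orthogonality relation <chi_1, chi_1> = [chi_1 = chi_1].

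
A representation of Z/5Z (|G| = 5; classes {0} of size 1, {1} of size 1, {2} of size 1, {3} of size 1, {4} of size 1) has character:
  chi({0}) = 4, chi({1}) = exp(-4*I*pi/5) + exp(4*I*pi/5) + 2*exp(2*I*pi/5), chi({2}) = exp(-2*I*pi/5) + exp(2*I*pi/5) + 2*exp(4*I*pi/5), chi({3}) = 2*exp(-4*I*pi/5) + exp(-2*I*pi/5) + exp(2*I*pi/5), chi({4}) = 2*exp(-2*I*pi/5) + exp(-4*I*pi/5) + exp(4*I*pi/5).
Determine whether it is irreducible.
Not irreducible (reducible): <chi, chi> = 6 > 1.

Explanation: <chi, chi> = (1/|G|) sum_C |C| * |chi(C)|^2 = (1/5)[1*|4|^2 + 1*|exp(-4*I*pi/5) + exp(4*I*pi/5) + 2*exp(2*I*pi/5)|^2 + 1*|exp(-2*I*pi/5) + exp(2*I*pi/5) + 2*exp(4*I*pi/5)|^2 + 1*|2*exp(-4*I*pi/5) + exp(-2*I*pi/5) + exp(2*I*pi/5)|^2 + 1*|2*exp(-2*I*pi/5) + exp(-4*I*pi/5) + exp(4*I*pi/5)|^2]
  = (1/5)[(16) + (6 + 3*exp(-2*I*pi/5) + 2*exp(-4*I*pi/5) + 2*exp(4*I*pi/5) + 3*exp(2*I*pi/5)) + (6 + 2*exp(-2*I*pi/5) + 3*exp(-4*I*pi/5) + 3*exp(4*I*pi/5) + 2*exp(2*I*pi/5)) + (6 + 2*exp(-2*I*pi/5) + 3*exp(-4*I*pi/5) + 3*exp(4*I*pi/5) + 2*exp(2*I*pi/5)) + (6 + 3*exp(-2*I*pi/5) + 2*exp(-4*I*pi/5) + 2*exp(4*I*pi/5) + 3*exp(2*I*pi/5))] = 30/5 = 6.
(Exp terms are combined using exp(i*s)*conj(exp(i*t)) = exp(i*(s-t)), and sums of them are collapsed using the identity that for every m > 1 the m distinct m-th roots of unity sum to 0, e.g. 1 + exp(2*I*pi/3) + exp(-2*I*pi/3) = 0.)
A character is irreducible iff <chi, chi> = 1, so this representation is reducible.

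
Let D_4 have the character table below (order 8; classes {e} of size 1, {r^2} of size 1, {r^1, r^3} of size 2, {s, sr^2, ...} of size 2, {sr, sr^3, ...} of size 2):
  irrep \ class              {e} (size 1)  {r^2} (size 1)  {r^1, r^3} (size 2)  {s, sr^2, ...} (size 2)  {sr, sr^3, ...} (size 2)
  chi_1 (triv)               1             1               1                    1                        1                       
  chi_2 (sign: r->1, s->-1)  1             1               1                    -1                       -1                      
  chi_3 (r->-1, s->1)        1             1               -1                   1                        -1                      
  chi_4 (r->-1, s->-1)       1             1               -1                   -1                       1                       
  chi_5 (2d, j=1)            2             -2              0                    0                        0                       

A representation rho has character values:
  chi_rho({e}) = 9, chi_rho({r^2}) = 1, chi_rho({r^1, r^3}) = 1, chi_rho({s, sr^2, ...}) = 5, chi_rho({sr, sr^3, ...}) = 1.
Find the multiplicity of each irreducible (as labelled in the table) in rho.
Multiplicities: chi_1: 3, chi_2: 0, chi_3: 2, chi_4: 0, chi_5: 2.

Derivation: Use <chi_rho, chi> = (1/|G|) sum_C |C| * chi_rho(C) * conj(chi(C)) with |G| = 8 for each irreducible chi in the table:
  <chi_rho, chi_1> = (1/8)[1*(9)*conj(1) + 1*(1)*conj(1) + 2*(1)*conj(1) + 2*(5)*conj(1) + 2*(1)*conj(1)]
      = (1/8)[(9) + (1) + (2) + (10) + (2)] = 24/8 = 3
  <chi_rho, chi_2> = (1/8)[1*(9)*conj(1) + 1*(1)*conj(1) + 2*(1)*conj(1) + 2*(5)*conj(-1) + 2*(1)*conj(-1)]
      = (1/8)[(9) + (1) + (2) + (-10) + (-2)] = 0/8 = 0
  <chi_rho, chi_3> = (1/8)[1*(9)*conj(1) + 1*(1)*conj(1) + 2*(1)*conj(-1) + 2*(5)*conj(1) + 2*(1)*conj(-1)]
      = (1/8)[(9) + (1) + (-2) + (10) + (-2)] = 16/8 = 2
  <chi_rho, chi_4> = (1/8)[1*(9)*conj(1) + 1*(1)*conj(1) + 2*(1)*conj(-1) + 2*(5)*conj(-1) + 2*(1)*conj(1)]
      = (1/8)[(9) + (1) + (-2) + (-10) + (2)] = 0/8 = 0
  <chi_rho, chi_5> = (1/8)[1*(9)*conj(2) + 1*(1)*conj(-2) + 2*(1)*conj(0) + 2*(5)*conj(0) + 2*(1)*conj(0)]
      = (1/8)[(18) + (-2) + (0) + (0) + (0)] = 16/8 = 2
Dimension check: dim(rho) = sum (mult * dim) = 3*1 + 0*1 + 2*1 + 0*1 + 2*2 = 9 = chi_rho(e) = 9.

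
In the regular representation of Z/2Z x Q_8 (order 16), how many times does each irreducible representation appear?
Each irreducible V_i of dimension d_i appears with multiplicity d_i, i.e. rho_reg = (direct sum over all irreducibles V_i) d_i V_i. The irreducible dimensions for Z/2Z x Q_8 are 1, 1, 1, 1, 1, 1, 1, 1, 2, 2: 8 irreducibles of dimension 1, each with multiplicity 1; 2 irreducibles of dimension 2, each with multiplicity 2. Total dimension 8*1*1 + 2*2*2 = 16 = |G|.

Solution. General theorem: in the regular representation of a finite group G, each irreducible appears with multiplicity equal to its dimension. Check: dim(rho_reg) = sum d_i^2 = 1 + 1 + 1 + 1 + 1 + 1 + 1 + 1 + 4 + 4 = 16 = |G|.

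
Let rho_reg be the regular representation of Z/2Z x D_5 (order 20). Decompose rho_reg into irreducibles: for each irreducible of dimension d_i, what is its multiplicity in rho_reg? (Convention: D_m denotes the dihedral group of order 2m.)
Each irreducible V_i of dimension d_i appears with multiplicity d_i, i.e. rho_reg = (direct sum over all irreducibles V_i) d_i V_i. The irreducible dimensions for Z/2Z x D_5 are 1, 1, 1, 1, 2, 2, 2, 2: 4 irreducibles of dimension 1, each with multiplicity 1; 4 irreducibles of dimension 2, each with multiplicity 2. Total dimension 4*1*1 + 4*2*2 = 20 = |G|.

Derivation: General theorem: in the regular representation of a finite group G, each irreducible appears with multiplicity equal to its dimension. Check: dim(rho_reg) = sum d_i^2 = 1 + 1 + 1 + 1 + 4 + 4 + 4 + 4 = 20 = |G|.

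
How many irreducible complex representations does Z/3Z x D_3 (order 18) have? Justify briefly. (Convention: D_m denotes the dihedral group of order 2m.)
9

Working: The number of irreducible complex representations of a finite group equals its number of conjugacy classes. For a direct product, #classes(G x H) = #classes(G) * #classes(H). Z/3Z has 3 classes (abelian), D_3 has 3 classes, so 3 * 3 = 9, so Z/3Z x D_3 (order 18) has exactly 9 irreducible complex representations.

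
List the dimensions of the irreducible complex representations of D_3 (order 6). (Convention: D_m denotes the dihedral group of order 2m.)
Dimensions: 1, 1, 2

Why: There are 3 irreducibles (= number of conjugacy classes). Their dimensions d_i satisfy sum d_i^2 = |G| = 6: 1 + 1 + 4 = 6.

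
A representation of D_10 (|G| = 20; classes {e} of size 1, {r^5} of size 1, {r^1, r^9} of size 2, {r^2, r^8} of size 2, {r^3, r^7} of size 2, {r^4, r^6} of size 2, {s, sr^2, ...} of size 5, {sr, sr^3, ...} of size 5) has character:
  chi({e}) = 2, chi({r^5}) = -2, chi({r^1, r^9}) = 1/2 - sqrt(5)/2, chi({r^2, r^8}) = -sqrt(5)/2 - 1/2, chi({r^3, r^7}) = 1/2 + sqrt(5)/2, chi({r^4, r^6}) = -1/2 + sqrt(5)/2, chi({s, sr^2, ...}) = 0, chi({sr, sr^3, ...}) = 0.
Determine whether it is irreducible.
Irreducible: <chi, chi> = 1.

Proof sketch: <chi, chi> = (1/|G|) sum_C |C| * |chi(C)|^2 = (1/20)[1*|2|^2 + 1*|-2|^2 + 2*|1/2 - sqrt(5)/2|^2 + 2*|-sqrt(5)/2 - 1/2|^2 + 2*|1/2 + sqrt(5)/2|^2 + 2*|-1/2 + sqrt(5)/2|^2 + 5*|0|^2 + 5*|0|^2]
  = (1/20)[(4) + (4) + (3 - sqrt(5)) + (sqrt(5) + 3) + (sqrt(5) + 3) + (3 - sqrt(5)) + (0) + (0)] = 20/20 = 1.
A character is irreducible iff <chi, chi> = 1, so this representation is irreducible.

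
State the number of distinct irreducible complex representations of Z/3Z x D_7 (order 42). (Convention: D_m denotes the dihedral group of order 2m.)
15

Solution. The number of irreducible complex representations of a finite group equals its number of conjugacy classes. For a direct product, #classes(G x H) = #classes(G) * #classes(H). Z/3Z has 3 classes (abelian), D_7 has 5 classes, so 3 * 5 = 15, so Z/3Z x D_7 (order 42) has exactly 15 irreducible complex representations.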